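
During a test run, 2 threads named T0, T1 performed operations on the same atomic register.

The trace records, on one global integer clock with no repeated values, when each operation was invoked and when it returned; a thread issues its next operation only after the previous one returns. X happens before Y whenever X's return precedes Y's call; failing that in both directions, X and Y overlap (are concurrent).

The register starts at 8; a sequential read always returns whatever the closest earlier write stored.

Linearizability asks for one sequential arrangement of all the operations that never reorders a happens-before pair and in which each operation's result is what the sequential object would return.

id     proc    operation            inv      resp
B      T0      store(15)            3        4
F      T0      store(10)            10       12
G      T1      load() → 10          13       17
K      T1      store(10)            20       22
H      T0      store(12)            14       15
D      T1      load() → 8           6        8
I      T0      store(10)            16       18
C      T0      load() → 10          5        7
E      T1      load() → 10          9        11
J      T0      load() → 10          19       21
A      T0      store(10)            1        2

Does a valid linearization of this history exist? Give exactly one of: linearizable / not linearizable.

not linearizable

prefix check: 1..6 passes, 1..7 fails once C's time-7 response joins
one real-time candidate order over the 3 completed operations — the atomic register replay rejects it
every completion of the 1 pending operation (D) was checked; none linearizes
for example A, B, C (pending dropped) fails at step 3: C load() → 10 is not legal there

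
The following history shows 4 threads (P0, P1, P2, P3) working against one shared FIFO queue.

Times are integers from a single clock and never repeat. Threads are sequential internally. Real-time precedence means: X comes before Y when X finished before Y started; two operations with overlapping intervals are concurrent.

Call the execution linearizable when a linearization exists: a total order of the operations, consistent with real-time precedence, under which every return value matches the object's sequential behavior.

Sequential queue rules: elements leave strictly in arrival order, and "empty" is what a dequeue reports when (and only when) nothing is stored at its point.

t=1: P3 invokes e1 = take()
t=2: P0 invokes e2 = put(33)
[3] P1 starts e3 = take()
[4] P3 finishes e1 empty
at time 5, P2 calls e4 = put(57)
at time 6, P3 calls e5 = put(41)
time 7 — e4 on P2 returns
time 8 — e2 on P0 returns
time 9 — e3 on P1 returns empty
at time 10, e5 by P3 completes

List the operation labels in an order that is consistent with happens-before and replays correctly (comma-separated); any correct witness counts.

e1, e3, e2, e4, e5

after step 1 (e1 take() → empty): queue <>
after step 2 (e3 take() → empty): queue <>
after step 3 (e2 put(33)): queue <33>
after step 4 (e4 put(57)): queue <33,57>
after step 5 (e5 put(41)): queue <33,57,41>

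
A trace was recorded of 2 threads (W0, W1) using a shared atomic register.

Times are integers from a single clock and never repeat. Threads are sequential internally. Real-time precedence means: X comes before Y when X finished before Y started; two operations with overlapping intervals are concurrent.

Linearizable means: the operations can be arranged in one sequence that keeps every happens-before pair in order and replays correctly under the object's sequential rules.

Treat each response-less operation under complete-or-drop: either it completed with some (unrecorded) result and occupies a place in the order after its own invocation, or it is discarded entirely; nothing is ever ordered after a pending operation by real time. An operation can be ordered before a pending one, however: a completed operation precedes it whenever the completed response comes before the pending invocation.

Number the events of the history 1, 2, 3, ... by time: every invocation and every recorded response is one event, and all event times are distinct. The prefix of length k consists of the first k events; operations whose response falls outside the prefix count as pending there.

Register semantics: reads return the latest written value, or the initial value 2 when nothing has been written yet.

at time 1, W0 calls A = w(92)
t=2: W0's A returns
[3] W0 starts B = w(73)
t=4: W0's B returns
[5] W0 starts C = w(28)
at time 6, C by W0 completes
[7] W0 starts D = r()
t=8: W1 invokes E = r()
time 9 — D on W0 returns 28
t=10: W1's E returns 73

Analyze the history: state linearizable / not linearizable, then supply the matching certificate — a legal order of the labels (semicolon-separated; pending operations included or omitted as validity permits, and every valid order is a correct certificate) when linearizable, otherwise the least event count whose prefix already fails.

not linearizable — minimal violating prefix: 10 events

cut after 9 events: linearizable; cut after 10 events (E responds, time 10): not linearizable
2 orders of the 5 completed atomic register ops respect real time; none is legal
for example A, B, C, D, E fails at step 5: E r() → 73 is not legal there
for example A, B, C, E, D fails at step 4: E r() → 73 is not legal there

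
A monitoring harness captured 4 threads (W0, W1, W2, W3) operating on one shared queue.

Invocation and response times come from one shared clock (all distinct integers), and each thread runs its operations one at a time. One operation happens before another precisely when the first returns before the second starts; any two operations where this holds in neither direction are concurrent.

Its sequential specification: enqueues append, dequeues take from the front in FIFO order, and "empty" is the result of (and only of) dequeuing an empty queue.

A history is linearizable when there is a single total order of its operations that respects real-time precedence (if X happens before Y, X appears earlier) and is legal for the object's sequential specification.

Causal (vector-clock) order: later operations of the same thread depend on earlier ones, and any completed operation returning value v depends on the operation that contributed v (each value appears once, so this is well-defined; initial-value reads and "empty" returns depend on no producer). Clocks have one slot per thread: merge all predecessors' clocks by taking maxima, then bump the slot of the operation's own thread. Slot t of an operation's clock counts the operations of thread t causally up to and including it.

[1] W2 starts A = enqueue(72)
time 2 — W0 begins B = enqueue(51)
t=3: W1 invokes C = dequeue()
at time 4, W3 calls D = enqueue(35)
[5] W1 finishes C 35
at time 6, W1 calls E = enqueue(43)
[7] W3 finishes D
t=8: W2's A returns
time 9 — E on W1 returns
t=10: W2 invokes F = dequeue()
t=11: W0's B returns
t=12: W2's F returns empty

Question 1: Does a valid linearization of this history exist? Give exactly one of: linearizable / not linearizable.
not linearizable

events 1..11 are fine; event 12 — the response of F at time 12 — makes the prefix non-linearizable
72 orders of the 6 completed queue ops respect real time; none is legal
e.g. A, B, C, D, E, F: illegal at step 3, since C dequeue() → 35 cannot apply there
e.g. A, B, C, E, D, F: illegal at step 3, since C dequeue() → 35 cannot apply there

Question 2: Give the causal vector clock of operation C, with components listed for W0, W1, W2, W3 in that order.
(0, 1, 0, 1)

root op D, invoked 4: fresh clock plus W3's own tick → (0, 0, 0, 1)
root op A, invoked 1: fresh clock plus W2's own tick → (0, 0, 1, 0)
root op B, invoked 2: fresh clock plus W0's own tick → (1, 0, 0, 0)
F, invoked 10, takes VC(A)=(0, 0, 1, 0) under max, adds 1 for W2 → (0, 0, 2, 0)
C, invoked 3, takes VC(D)=(0, 0, 0, 1) under max, adds 1 for W1 → (0, 1, 0, 1)
E, invoked 6, takes VC(C)=(0, 1, 0, 1) under max, adds 1 for W1 → (0, 2, 0, 1)
target: VC(C) = (0, 1, 0, 1)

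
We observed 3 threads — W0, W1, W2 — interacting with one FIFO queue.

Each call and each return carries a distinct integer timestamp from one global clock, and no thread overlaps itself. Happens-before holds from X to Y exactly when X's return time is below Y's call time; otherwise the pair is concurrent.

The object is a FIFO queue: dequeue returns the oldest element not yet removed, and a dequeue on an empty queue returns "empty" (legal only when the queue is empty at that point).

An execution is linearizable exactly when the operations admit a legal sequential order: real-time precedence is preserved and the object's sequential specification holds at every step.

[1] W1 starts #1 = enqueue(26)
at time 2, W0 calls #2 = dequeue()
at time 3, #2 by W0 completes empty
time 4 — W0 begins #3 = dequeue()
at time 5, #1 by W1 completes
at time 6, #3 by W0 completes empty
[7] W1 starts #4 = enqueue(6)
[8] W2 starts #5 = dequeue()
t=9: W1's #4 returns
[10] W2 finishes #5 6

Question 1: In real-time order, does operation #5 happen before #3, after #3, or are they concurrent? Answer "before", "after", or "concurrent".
Answer: after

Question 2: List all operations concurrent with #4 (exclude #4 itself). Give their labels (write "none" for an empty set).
Answer: #5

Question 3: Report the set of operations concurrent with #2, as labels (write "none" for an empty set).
Answer: #1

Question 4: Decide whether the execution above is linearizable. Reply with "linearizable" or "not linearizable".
through event 9 a valid linearization exists; event 10 (#5 responding at time 10) ends that
no legal order exists: 6 real-time-consistent candidates over 5 completed FIFO queue operations, all rejected
take #1, #2, #3, #4, #5: step 2 already fails, because #2 dequeue() → empty cannot occur there
take #1, #2, #3, #5, #4: step 2 already fails, because #2 dequeue() → empty cannot occur there

not linearizable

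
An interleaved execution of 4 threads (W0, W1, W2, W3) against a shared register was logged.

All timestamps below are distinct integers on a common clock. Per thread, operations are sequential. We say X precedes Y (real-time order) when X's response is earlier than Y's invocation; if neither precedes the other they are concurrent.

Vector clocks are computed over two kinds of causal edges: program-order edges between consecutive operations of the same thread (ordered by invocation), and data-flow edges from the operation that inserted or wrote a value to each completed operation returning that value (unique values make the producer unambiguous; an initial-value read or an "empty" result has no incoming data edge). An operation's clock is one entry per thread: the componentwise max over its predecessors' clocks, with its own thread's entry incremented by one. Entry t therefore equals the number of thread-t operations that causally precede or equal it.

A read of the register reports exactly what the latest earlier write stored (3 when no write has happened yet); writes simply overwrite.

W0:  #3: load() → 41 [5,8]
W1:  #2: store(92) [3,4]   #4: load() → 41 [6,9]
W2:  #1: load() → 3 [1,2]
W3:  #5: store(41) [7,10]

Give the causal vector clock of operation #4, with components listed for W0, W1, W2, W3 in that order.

(0, 2, 0, 1)

no predecessors for #5 (invoked 7): W3 increments from zero → (0, 0, 0, 1)
no predecessors for #1 (invoked 1): W2 increments from zero → (0, 0, 1, 0)
no predecessors for #2 (invoked 3): W1 increments from zero → (0, 1, 0, 0)
invoked at 5, #3 merges VC(#5)=(0, 0, 0, 1) and bumps W0's slot → (1, 0, 0, 1)
invoked at 6, #4 merges VC(#2)=(0, 1, 0, 0), VC(#5)=(0, 0, 0, 1) and bumps W1's slot → (0, 2, 0, 1)
target: VC(#4) = (0, 2, 0, 1)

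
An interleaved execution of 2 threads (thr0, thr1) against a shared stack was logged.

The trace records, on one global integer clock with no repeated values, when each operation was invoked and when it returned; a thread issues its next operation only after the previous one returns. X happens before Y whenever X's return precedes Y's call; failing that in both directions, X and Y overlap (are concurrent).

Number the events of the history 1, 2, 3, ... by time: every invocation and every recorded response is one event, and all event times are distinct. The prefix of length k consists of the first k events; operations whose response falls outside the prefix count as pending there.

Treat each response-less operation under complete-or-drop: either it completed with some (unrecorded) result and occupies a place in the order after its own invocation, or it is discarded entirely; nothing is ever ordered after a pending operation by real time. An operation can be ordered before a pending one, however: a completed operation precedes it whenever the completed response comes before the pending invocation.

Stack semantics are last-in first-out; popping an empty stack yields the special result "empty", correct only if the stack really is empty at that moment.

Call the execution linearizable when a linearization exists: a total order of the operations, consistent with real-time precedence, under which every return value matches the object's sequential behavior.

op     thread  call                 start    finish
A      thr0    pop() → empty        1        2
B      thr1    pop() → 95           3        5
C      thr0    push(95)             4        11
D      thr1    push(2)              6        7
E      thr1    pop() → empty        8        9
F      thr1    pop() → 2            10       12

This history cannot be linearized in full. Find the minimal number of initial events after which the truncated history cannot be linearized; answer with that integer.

one valid order for events 1..8 is A, C, B, D:
step 1: A pop() → empty — stack <>
step 2: C push(95) (pending, included) — stack <95>
step 3: B pop() → 95 — stack <>
step 4: D push(2) — stack <2>
with event 9 included (E responding at time 9), all real-time-consistent orders fail
no completion choice of the 1 pending operation (C) rescues it — every subset was tried
one such order, A, B, D, E (pending dropped), breaks at step 2 where B pop() → 95 is illegal

9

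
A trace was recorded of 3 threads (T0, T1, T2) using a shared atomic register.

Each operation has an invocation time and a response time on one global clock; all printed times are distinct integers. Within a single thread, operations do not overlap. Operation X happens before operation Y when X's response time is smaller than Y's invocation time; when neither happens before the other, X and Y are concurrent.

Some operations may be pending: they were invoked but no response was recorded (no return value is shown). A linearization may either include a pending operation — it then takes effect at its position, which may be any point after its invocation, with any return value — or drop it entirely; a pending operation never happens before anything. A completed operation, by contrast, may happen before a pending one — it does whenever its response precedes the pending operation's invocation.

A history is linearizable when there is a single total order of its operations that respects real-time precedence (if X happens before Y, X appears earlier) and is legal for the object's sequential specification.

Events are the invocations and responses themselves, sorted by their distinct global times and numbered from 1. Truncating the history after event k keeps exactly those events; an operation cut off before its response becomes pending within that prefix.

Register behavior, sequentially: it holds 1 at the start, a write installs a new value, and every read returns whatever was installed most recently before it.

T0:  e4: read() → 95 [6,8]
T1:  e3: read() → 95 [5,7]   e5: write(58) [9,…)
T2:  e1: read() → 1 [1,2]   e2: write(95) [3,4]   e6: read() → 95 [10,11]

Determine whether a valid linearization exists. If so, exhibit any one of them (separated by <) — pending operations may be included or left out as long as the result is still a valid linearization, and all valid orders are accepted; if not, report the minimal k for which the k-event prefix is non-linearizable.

1. e1 read() → 1, leaving value 1
2. e2 write(95), leaving value 95
3. e3 read() → 95, leaving value 95
4. e4 read() → 95, leaving value 95
5. e6 read() → 95, leaving value 95

linearizable — witness: e1 < e2 < e3 < e4 < e6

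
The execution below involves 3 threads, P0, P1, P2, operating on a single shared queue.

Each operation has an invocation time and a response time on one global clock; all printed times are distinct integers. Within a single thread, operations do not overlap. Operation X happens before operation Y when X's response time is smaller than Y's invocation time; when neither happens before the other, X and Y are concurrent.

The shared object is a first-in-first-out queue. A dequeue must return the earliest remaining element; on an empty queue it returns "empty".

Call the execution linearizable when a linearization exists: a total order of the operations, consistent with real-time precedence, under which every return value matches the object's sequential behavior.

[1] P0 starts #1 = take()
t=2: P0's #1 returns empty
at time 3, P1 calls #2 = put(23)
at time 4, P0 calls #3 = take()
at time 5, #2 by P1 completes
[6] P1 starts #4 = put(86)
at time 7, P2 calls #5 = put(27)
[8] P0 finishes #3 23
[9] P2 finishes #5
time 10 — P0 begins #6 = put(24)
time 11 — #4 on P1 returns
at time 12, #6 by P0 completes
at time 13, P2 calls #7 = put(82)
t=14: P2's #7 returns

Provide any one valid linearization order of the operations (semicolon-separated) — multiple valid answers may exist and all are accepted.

#1; #2; #3; #4; #5; #6; #7

step 1: #1 take() → empty — queue <>
step 2: #2 put(23) — queue <23>
step 3: #3 take() → 23 — queue <>
step 4: #4 put(86) — queue <86>
step 5: #5 put(27) — queue <86,27>
step 6: #6 put(24) — queue <86,27,24>
step 7: #7 put(82) — queue <86,27,24,82>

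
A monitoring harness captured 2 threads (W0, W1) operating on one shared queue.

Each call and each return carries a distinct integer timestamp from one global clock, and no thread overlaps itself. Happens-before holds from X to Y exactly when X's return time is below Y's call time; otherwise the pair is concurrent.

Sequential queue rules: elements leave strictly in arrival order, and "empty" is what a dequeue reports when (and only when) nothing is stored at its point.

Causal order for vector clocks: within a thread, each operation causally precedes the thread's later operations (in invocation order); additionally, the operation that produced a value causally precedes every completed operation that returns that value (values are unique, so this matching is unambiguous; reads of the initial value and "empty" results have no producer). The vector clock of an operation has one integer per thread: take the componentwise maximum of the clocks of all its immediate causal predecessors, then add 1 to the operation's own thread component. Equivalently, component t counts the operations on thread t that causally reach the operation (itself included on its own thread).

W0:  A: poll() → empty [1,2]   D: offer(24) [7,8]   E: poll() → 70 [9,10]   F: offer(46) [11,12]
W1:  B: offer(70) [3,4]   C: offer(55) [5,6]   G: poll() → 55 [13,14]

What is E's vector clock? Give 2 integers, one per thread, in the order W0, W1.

no predecessors for B (invoked 3): W1 increments from zero → (0, 1)
no predecessors for A (invoked 1): W0 increments from zero → (1, 0)
VC(C, invoked at 5): max of VC(B)=(0, 1), then +1 on thread W1 → (0, 2)
VC(D, invoked at 7): max of VC(A)=(1, 0), then +1 on thread W0 → (2, 0)
VC(G, invoked at 13): max of VC(C)=(0, 2), then +1 on thread W1 → (0, 3)
VC(E, invoked at 9): max of VC(B)=(0, 1), VC(D)=(2, 0), then +1 on thread W0 → (3, 1)
VC(F, invoked at 11): max of VC(E)=(3, 1), then +1 on thread W0 → (4, 1)
target: VC(E) = (3, 1)

(3, 1)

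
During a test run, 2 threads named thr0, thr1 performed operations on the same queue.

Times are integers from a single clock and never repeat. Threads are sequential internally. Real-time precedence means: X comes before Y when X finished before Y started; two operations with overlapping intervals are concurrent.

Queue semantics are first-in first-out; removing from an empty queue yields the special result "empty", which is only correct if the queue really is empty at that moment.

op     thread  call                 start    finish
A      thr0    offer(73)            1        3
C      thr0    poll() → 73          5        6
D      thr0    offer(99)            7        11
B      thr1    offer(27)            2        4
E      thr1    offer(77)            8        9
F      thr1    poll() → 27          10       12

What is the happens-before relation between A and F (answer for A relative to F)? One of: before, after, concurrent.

before

A spans [1,3], F spans [10,12]
resp(A)=3 < inv(F)=10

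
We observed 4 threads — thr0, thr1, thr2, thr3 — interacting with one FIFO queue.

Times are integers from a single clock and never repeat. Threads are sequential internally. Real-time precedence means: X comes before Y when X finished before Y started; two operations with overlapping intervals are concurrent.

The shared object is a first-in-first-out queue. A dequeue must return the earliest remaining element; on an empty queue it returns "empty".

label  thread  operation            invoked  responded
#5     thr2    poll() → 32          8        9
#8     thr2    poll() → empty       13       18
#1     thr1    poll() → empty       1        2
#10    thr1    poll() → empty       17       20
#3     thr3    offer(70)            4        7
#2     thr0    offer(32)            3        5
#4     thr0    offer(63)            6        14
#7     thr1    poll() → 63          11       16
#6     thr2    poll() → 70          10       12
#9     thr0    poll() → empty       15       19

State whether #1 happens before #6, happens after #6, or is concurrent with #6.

before

#1 spans [1,2], #6 spans [10,12]
resp(#1)=2 < inv(#6)=10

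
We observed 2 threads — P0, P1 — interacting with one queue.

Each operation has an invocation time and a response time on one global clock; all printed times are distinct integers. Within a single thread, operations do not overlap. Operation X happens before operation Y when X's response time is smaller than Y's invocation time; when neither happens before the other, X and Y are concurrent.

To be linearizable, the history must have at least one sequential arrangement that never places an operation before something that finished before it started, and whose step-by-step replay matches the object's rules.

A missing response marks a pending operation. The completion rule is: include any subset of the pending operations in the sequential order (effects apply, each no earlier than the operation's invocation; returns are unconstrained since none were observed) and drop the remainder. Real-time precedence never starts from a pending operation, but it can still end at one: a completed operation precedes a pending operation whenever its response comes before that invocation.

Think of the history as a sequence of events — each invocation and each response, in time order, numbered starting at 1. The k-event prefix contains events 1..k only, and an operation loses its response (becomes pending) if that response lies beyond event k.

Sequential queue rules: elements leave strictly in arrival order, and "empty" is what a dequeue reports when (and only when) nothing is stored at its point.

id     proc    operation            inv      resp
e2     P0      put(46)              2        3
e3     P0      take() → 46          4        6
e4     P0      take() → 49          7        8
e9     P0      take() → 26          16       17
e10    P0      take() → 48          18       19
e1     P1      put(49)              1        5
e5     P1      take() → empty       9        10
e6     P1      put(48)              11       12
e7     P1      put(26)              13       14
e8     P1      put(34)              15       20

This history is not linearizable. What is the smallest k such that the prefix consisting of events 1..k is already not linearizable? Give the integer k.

events 1..16 are linearizable; a witness order is e2, e1, e3, e4, e5, e6, e7:
step 1: e2 put(46) — queue <46>
step 2: e1 put(49) — queue <46,49>
step 3: e3 take() → 46 — queue <49>
step 4: e4 take() → 49 — queue <>
step 5: e5 take() → empty — queue <>
step 6: e6 put(48) — queue <48>
step 7: e7 put(26) — queue <48,26>
include event 17 — e9 responding at 17 — and every candidate order breaks
completion choices over the 1 pending operation (e8) were checked; none helps
for example e1, e2, e3, e4, e5, e6, e7, e9 (pending dropped) fails at step 3: e3 take() → 46 is not legal there
for example e2, e1, e3, e4, e5, e6, e7, e9 (pending dropped) fails at step 8: e9 take() → 26 is not legal there

17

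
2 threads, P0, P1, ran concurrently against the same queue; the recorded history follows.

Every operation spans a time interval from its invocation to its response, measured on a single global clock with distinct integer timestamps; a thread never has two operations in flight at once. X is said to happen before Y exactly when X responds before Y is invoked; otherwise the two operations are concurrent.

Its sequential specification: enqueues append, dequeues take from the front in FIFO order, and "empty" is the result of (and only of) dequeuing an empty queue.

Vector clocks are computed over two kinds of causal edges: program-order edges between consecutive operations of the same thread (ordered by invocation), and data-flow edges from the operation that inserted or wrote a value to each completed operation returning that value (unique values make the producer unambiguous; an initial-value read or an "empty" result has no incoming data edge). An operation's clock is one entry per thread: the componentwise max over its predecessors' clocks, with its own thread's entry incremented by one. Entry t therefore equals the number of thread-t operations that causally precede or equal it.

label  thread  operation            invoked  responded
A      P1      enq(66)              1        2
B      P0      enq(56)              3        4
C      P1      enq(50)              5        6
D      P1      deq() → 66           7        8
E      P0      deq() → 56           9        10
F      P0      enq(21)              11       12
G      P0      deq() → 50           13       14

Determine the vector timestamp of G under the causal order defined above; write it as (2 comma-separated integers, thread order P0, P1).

(4, 2)

A, invoked 1, has no incoming edges; only P1's bump applies → (0, 1)
B, invoked 3, has no incoming edges; only P0's bump applies → (1, 0)
VC(C, invoked at 5): max of VC(A)=(0, 1), then +1 on thread P1 → (0, 2)
VC(E, invoked at 9): max of VC(B)=(1, 0), then +1 on thread P0 → (2, 0)
VC(D, invoked at 7): max of VC(A)=(0, 1), VC(C)=(0, 2), then +1 on thread P1 → (0, 3)
VC(F, invoked at 11): max of VC(E)=(2, 0), then +1 on thread P0 → (3, 0)
VC(G, invoked at 13): max of VC(C)=(0, 2), VC(F)=(3, 0), then +1 on thread P0 → (4, 2)
target: VC(G) = (4, 2)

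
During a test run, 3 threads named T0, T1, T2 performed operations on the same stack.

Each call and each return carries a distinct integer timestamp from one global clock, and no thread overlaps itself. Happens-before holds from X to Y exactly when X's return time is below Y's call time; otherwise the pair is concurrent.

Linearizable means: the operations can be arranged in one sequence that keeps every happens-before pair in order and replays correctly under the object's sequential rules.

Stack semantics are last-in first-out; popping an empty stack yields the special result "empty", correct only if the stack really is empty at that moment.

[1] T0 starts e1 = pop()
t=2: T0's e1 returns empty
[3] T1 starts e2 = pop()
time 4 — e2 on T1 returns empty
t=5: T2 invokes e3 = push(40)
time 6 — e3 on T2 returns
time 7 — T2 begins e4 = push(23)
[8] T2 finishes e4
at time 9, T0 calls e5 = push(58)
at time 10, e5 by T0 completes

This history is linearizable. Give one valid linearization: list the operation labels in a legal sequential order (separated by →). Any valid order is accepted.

step 1: e1 pop() → empty — stack <>
step 2: e2 pop() → empty — stack <>
step 3: e3 push(40) — stack <40>
step 4: e4 push(23) — stack <40,23>
step 5: e5 push(58) — stack <40,23,58>

e1 → e2 → e3 → e4 → e5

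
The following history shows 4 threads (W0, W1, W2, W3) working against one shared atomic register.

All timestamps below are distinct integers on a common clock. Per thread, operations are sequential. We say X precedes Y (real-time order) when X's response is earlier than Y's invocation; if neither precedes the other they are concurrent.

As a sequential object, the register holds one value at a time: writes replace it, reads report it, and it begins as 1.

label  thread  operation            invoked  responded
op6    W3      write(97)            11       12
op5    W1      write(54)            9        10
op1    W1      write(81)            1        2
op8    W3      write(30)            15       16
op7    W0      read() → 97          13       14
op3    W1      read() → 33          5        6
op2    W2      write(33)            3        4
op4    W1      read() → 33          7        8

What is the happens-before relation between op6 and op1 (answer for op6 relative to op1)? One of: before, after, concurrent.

op6 spans [11,12], op1 spans [1,2]
resp(op1)=2 < inv(op6)=11

after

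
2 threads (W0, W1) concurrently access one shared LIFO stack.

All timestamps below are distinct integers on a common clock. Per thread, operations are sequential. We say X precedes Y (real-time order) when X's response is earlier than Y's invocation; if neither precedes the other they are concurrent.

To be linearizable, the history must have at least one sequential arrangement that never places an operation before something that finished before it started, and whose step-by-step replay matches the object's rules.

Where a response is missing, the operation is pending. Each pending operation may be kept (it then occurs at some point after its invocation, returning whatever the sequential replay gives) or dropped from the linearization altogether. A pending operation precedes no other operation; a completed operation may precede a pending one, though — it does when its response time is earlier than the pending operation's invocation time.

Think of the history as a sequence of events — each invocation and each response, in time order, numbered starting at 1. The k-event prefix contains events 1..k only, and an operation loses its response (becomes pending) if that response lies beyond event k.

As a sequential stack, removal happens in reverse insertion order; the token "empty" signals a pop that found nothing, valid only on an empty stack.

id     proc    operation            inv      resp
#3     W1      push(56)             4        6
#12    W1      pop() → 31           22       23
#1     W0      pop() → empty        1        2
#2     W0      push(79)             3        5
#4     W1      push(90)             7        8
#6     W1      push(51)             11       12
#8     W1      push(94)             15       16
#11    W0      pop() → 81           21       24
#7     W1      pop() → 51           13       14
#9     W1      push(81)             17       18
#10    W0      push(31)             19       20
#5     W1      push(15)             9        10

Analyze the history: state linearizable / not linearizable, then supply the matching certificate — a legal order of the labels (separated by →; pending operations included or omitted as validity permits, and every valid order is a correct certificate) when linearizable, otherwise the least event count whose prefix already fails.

linearizable — witness: #1 → #2 → #3 → #4 → #5 → #6 → #7 → #8 → #9 → #10 → #12 → #11

step 1: #1 pop() → empty — stack <>
step 2: #2 push(79) — stack <79>
step 3: #3 push(56) — stack <79,56>
step 4: #4 push(90) — stack <79,56,90>
step 5: #5 push(15) — stack <79,56,90,15>
step 6: #6 push(51) — stack <79,56,90,15,51>
step 7: #7 pop() → 51 — stack <79,56,90,15>
step 8: #8 push(94) — stack <79,56,90,15,94>
step 9: #9 push(81) — stack <79,56,90,15,94,81>
step 10: #10 push(31) — stack <79,56,90,15,94,81,31>
step 11: #12 pop() → 31 — stack <79,56,90,15,94,81>
step 12: #11 pop() → 81 — stack <79,56,90,15,94>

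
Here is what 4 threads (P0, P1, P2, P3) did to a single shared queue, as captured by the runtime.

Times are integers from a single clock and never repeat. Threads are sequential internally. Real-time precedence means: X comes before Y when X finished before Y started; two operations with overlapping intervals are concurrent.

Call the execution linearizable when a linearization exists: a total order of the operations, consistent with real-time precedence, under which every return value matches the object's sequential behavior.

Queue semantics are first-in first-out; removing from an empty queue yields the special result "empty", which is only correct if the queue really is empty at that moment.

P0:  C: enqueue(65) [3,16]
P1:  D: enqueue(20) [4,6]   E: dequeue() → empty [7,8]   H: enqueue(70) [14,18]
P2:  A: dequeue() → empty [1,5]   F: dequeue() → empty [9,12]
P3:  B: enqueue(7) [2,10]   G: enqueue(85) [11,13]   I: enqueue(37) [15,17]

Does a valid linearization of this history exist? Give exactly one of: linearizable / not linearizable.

not linearizable

through event 7 a valid linearization exists; event 8 (E responding at time 8) ends that
every one of the 2 real-time-consistent orders over 3 completed queue ops fails the sequential spec
no escape via the 2 pending operations (B, C): every completion choice fails
sample order A, D, E (pending dropped) stalls at step 3 — E dequeue() → empty has no legal effect
sample order D, A, E (pending dropped) stalls at step 2 — A dequeue() → empty has no legal effect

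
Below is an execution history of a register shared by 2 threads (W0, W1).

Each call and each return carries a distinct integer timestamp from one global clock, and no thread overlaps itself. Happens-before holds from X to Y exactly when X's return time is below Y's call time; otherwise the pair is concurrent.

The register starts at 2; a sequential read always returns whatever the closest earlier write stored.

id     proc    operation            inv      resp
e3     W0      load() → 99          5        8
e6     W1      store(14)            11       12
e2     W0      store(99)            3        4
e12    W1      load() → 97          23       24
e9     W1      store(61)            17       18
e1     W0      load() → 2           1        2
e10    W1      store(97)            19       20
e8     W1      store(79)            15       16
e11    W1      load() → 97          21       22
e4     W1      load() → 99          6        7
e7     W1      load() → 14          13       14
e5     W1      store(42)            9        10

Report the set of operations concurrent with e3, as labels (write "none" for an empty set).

e3 spans [5,8]; an op avoiding the whole window 5..8 is ordered, any other is concurrent
e1 [1,2]: before
e2 [3,4]: before
e4 [6,7]: concurrent
e5 [9,10]: after
e6 [11,12]: after
e7 [13,14]: after
e8 [15,16]: after
e9 [17,18]: after
e10 [19,20]: after
e11 [21,22]: after
e12 [23,24]: after

e4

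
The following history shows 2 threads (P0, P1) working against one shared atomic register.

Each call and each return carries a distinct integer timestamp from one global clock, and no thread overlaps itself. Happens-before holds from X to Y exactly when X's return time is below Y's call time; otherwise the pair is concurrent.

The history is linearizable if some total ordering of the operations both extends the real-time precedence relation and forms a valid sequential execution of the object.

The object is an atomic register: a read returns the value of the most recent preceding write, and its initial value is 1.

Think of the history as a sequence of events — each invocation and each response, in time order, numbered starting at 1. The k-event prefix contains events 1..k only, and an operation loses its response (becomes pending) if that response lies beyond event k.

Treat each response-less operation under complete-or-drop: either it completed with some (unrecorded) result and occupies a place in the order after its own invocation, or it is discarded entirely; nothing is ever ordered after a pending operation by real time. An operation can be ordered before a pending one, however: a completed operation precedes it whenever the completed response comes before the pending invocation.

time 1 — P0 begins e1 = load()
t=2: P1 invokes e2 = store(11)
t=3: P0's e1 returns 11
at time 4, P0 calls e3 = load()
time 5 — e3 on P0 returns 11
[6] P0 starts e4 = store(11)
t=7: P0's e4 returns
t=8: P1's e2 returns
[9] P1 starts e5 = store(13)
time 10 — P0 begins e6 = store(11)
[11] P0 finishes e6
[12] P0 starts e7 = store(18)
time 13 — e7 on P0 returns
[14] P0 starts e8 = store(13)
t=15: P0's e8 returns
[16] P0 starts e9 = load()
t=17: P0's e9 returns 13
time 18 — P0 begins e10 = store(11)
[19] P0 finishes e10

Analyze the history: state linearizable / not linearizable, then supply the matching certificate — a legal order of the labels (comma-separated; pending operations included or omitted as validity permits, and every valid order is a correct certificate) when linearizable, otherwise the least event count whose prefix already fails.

linearizable — witness: e2, e1, e3, e4, e5, e6, e7, e8, e9, e10

after step 1 (e2 store(11)): value 11
after step 2 (e1 load() → 11): value 11
after step 3 (e3 load() → 11): value 11
after step 4 (e4 store(11)): value 11
after step 5 (e5 store(13) (pending, included)): value 13
after step 6 (e6 store(11)): value 11
after step 7 (e7 store(18)): value 18
after step 8 (e8 store(13)): value 13
after step 9 (e9 load() → 13): value 13
after step 10 (e10 store(11)): value 11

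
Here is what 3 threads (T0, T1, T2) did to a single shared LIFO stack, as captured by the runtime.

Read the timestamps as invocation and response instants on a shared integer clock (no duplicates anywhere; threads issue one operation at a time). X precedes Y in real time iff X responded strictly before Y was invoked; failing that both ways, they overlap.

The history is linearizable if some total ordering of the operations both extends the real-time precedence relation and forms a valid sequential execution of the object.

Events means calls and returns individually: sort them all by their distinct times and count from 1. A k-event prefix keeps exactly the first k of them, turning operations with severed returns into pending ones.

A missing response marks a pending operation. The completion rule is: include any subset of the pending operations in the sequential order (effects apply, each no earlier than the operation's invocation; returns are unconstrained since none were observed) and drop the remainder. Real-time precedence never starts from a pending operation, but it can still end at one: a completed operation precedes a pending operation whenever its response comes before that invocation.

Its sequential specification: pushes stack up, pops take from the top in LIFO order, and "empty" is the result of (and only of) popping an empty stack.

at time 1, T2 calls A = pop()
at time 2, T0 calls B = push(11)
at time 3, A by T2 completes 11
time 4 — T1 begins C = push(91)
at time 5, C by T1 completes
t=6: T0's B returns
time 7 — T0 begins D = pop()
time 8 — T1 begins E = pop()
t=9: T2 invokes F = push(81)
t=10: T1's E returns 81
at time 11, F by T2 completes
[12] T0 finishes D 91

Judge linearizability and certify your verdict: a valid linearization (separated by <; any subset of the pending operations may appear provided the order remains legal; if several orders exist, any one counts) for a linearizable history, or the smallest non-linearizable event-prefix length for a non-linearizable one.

linearizable — witness: B < A < C < D < F < E

after step 1 (B push(11)): stack <11>
after step 2 (A pop() → 11): stack <>
after step 3 (C push(91)): stack <91>
after step 4 (D pop() → 91): stack <>
after step 5 (F push(81)): stack <81>
after step 6 (E pop() → 81): stack <>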